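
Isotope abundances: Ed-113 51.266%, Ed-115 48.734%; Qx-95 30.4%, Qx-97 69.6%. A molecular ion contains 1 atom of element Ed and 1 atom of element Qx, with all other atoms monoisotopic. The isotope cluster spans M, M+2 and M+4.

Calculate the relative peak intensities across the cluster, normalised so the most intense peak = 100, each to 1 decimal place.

30.9 : 100.0 : 67.2

Element Ed pattern (n=1): 0.51266 : 0.48734
Element Qx pattern (n=1): 0.3040 : 0.6960
Convolve the two distributions (both contribute in 2-u steps):
  M: 0.51266×0.3040 = 0.155849
  M+2: 0.51266×0.6960 + 0.48734×0.3040 = 0.504963
  M+4: 0.48734×0.6960 = 0.339189
Scale to base peak (0.504963) = 100: 30.9 : 100.0 : 67.2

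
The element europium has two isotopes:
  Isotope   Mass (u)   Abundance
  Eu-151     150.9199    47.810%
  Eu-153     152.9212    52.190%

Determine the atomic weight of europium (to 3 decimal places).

Weight each isotope mass by its fractional abundance: 0.47810 × 150.9199 + 0.52190 × 152.9212
= 72.15480 + 79.80957 = 151.96437 u

151.964 u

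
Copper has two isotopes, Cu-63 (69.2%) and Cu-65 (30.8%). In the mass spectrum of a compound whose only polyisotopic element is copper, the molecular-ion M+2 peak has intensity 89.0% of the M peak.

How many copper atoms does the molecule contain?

The M+2/M ratio from n Cu atoms is n · q/p = n · 0.308/0.692.
n = 0.890 × 0.692/0.308 = 2.00 ≈ 2

2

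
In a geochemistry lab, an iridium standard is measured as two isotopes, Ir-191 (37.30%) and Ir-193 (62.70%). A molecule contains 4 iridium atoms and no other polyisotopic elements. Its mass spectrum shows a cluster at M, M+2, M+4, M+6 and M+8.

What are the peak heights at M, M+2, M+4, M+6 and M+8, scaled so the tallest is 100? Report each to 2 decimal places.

5.26 : 35.39 : 89.23 : 100.00 : 42.02

Expanding (0.3730 + 0.6270)^4:
P(M) = 0.3730^4 = 0.019357
P(M+2) = 4 × 0.3730^3 × 0.6270^1 = 0.130153
P(M+4) = 6 × 0.3730^2 × 0.6270^2 = 0.328174
P(M+6) = 4 × 0.3730^1 × 0.6270^3 = 0.367766
P(M+8) = 0.6270^4 = 0.154550
The M+6 peak is largest (0.367766); scaling to 100 gives 5.26 : 35.39 : 89.23 : 100.00 : 42.02.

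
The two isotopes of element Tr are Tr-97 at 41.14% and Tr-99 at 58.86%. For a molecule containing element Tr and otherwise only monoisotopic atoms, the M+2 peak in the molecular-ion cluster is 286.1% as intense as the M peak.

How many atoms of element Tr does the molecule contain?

2

The M+2/M ratio from n Tr atoms is n · q/p = n · 0.5886/0.4114.
n = 2.861 × 0.4114/0.5886 = 2.00 ≈ 2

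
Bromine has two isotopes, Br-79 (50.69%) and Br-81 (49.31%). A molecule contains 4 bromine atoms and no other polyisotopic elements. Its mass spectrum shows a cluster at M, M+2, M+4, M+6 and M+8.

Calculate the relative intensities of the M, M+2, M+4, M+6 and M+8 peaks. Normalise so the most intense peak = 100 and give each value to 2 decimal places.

17.61 : 68.53 : 100.00 : 64.85 : 15.77

Expanding (0.5069 + 0.4931)^4:
P(M) = 0.5069^4 = 0.066022
P(M+2) = 4 × 0.5069^3 × 0.4931^1 = 0.256899
P(M+4) = 6 × 0.5069^2 × 0.4931^2 = 0.374857
P(M+6) = 4 × 0.5069^1 × 0.4931^3 = 0.243101
P(M+8) = 0.4931^4 = 0.059121
The M+4 peak is largest (0.374857); scaling to 100 gives 17.61 : 68.53 : 100.00 : 64.85 : 15.77.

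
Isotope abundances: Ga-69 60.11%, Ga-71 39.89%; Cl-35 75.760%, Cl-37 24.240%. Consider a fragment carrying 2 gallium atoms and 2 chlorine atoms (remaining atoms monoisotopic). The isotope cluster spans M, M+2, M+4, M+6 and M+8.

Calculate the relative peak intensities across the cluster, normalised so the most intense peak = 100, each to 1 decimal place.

Gallium pattern (n=2): 0.36132121 : 0.47955758 : 0.15912121
Chlorine pattern (n=2): 0.57395776 : 0.36728448 : 0.05875776
Convolve the two distributions (both contribute in 2-u steps):
  M: 0.36132121×0.57395776 = 0.207383
  M+2: 0.36132121×0.36728448 + 0.47955758×0.57395776 = 0.407953
  M+4: 0.36132121×0.05875776 + 0.47955758×0.36728448 + 0.15912121×0.57395776 = 0.288693
  M+6: 0.47955758×0.05875776 + 0.15912121×0.36728448 = 0.086620
  M+8: 0.15912121×0.05875776 = 0.009350
Scale to base peak (0.407953) = 100: 50.8 : 100.0 : 70.8 : 21.2 : 2.3

50.8 : 100.0 : 70.8 : 21.2 : 2.3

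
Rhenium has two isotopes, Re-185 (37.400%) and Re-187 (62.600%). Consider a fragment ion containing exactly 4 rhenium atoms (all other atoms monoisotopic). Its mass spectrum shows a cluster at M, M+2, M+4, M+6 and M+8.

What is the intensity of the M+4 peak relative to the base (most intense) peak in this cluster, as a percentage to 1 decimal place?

Term probabilities: M 0.0196, M+2 0.1310, M+4 0.3289, M+6 0.3670, M+8 0.1536. Base peak = M+6.
P(M+6) = C(4,3) × 0.37400^1 × 0.62600^3 = 4 × 0.3740 × 0.24531438 = 0.366990 (base)
P(M+4) = C(4,2) × 0.37400^2 × 0.62600^2 = 6 × 0.139876 × 0.391876 = 0.328884
Relative intensity = 0.328884 / 0.366990 × 100 = 89.6

89.6%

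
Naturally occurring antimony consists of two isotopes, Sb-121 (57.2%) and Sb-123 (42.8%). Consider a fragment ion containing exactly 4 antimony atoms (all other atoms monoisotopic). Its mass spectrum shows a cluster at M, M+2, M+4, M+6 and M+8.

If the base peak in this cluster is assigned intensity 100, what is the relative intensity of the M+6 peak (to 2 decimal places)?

Term probabilities: M 0.1070, M+2 0.3204, M+4 0.3596, M+6 0.1794, M+8 0.0336. Base peak = M+4.
P(M+4) = C(4,2) × 0.572^2 × 0.428^2 = 6 × 0.327184 × 0.183184 = 0.359609 (base)
P(M+6) = C(4,3) × 0.572^1 × 0.428^3 = 4 × 0.5720 × 0.07840275 = 0.179385
Relative intensity = 0.179385 / 0.359609 × 100 = 49.88

49.88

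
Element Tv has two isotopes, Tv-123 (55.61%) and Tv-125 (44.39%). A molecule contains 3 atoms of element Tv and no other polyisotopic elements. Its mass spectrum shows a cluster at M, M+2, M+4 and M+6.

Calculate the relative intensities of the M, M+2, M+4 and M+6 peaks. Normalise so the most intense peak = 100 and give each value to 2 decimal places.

Expanding (0.5561 + 0.4439)^3:
P(M) = 0.5561^3 = 0.171972
P(M+2) = 3 × 0.5561^2 × 0.4439^1 = 0.411825
P(M+4) = 3 × 0.5561^1 × 0.4439^2 = 0.328734
P(M+6) = 0.4439^3 = 0.087469
The M+2 peak is largest (0.411825); scaling to 100 gives 41.76 : 100.00 : 79.82 : 21.24.

41.76 : 100.00 : 79.82 : 21.24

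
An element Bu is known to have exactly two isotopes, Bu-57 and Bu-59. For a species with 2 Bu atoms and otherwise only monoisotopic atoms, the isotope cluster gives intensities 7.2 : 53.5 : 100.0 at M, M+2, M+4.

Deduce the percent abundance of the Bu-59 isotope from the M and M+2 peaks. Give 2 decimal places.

Write p for the Bu-57 fraction. I(M+2)/I(M) = [C(2,1)·p^1·(1−p)] / p^2 = 2·(1−p)/p = 53.5/7.2 = 7.4306
(1−p)/p = 7.4306/2 = 3.7153  ⇒  p = 1/(1 + 3.7153) = 0.2121
Bu-57: 21.21%, Bu-59: 78.79%.

78.79%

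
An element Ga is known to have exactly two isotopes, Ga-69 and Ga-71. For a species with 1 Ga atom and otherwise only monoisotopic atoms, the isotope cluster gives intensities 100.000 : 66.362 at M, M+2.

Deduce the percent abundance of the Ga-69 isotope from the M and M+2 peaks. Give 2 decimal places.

Let p = fractional abundance of Ga-69. I(M+2)/I(M) = [C(1,1)·p^0·(1−p)] / p^1 = 1·(1−p)/p = 66.362/100.000 = 0.6636
(1−p)/p = 0.6636/1 = 0.6636  ⇒  p = 1/(1 + 0.6636) = 0.6011
Ga-69: 60.11%, Ga-71: 39.89%.

60.11%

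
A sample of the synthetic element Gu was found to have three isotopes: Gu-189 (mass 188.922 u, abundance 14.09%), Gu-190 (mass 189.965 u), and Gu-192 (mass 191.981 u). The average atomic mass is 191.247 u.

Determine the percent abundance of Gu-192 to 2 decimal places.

70.88%

The remaining 85.91% is split between Gu-190 (fraction x) and Gu-192 (fraction 0.8591 − x).
Substituting: 189.965x + 191.981(0.8591 − x) = 164.6278902
(189.965 − 191.981)x = -0.3029869  ⇒  x = 0.15029, y = 0.70881
Gu-190: 15.03%, Gu-192: 70.88%.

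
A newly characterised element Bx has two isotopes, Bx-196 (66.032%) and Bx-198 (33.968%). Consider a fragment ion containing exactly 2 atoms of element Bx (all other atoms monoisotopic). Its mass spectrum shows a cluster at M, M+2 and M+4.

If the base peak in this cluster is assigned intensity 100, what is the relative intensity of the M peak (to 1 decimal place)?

Binomial terms of (0.66032 + 0.33968)^2: M 0.4360, M+2 0.4486, M+4 0.1154 → M+2 is the base peak.
P(M+2) = C(2,1) × 0.66032^1 × 0.33968^1 = 2 × 0.66032 × 0.33968 = 0.448595 (base)
P(M) = C(2,0) × 0.66032^2 × 0.33968^0 = 1 × 0.4360225 × 1.0000 = 0.436023
Relative intensity = 0.436023 / 0.448595 × 100 = 97.2

97.2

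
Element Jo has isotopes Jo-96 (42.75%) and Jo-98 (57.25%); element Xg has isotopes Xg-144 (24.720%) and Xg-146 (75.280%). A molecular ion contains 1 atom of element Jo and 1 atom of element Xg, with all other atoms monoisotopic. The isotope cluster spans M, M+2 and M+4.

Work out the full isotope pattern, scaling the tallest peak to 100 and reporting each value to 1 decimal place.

22.8 : 100.0 : 93.0

Element Jo pattern (n=1): 0.4275 : 0.5725
Element Xg pattern (n=1): 0.2472 : 0.7528
Convolve the two distributions (both contribute in 2-u steps):
  M: 0.4275×0.2472 = 0.105678
  M+2: 0.4275×0.7528 + 0.5725×0.2472 = 0.463344
  M+4: 0.5725×0.7528 = 0.430978
Scale to base peak (0.463344) = 100: 22.8 : 100.0 : 93.0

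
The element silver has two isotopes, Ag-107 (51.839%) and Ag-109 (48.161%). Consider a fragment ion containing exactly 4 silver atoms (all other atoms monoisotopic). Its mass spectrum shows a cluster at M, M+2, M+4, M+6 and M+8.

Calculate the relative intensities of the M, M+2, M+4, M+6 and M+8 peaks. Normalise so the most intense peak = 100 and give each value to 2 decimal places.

19.31 : 71.76 : 100.00 : 61.94 : 14.39

The 4 Ag atoms are independent, so intensities follow the terms of (0.51839 + 0.48161)^4.
P(M) = 0.51839^4 = 0.072215
P(M+2) = 4 × 0.51839^3 × 0.48161^1 = 0.268365
P(M+4) = 6 × 0.51839^2 × 0.48161^2 = 0.373986
P(M+6) = 4 × 0.51839^1 × 0.48161^3 = 0.231634
P(M+8) = 0.48161^4 = 0.053800
The M+4 peak is largest (0.373986); scaling to 100 gives 19.31 : 71.76 : 100.00 : 61.94 : 14.39.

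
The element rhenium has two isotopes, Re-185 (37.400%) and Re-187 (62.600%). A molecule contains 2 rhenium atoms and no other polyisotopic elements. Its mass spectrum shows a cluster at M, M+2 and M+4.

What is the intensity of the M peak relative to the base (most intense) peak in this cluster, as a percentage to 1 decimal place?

Binomial terms of (0.37400 + 0.62600)^2: M 0.1399, M+2 0.4682, M+4 0.3919 → M+2 is the base peak.
P(M+2) = C(2,1) × 0.37400^1 × 0.62600^1 = 2 × 0.3740 × 0.6260 = 0.468248 (base)
P(M) = C(2,0) × 0.37400^2 × 0.62600^0 = 1 × 0.139876 × 1.0000 = 0.139876
Relative intensity = 0.139876 / 0.468248 × 100 = 29.9

29.9%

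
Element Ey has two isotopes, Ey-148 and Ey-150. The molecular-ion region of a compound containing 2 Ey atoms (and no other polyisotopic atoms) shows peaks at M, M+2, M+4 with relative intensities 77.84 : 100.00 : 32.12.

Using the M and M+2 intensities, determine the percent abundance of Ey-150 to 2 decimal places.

Write p for the Ey-148 fraction. I(M+2)/I(M) = [C(2,1)·p^1·(1−p)] / p^2 = 2·(1−p)/p = 100.00/77.84 = 1.2847
(1−p)/p = 1.2847/2 = 0.6423  ⇒  p = 1/(1 + 0.6423) = 0.6089
Ey-148: 60.89%, Ey-150: 39.11%.

39.11%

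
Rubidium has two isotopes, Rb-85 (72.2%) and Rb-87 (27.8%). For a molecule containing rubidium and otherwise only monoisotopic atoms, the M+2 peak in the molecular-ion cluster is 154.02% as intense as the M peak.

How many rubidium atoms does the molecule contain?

The M+2/M ratio from n Rb atoms is n · q/p = n · 0.278/0.722.
n = 1.5402 × 0.722/0.278 = 4.00 ≈ 4

4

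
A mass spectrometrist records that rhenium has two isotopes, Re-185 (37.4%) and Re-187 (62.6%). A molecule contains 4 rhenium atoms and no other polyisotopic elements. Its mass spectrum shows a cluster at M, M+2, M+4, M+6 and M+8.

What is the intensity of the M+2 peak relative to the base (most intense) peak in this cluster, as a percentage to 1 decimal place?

35.7%

(0.374 + 0.626)^4 gives M 0.0196, M+2 0.1310, M+4 0.3289, M+6 0.3670, M+8 0.1536; the largest is M+6.
P(M+6) = C(4,3) × 0.374^1 × 0.626^3 = 4 × 0.3740 × 0.24531438 = 0.366990 (base)
P(M+2) = C(4,1) × 0.374^3 × 0.626^1 = 4 × 0.05231362 × 0.6260 = 0.130993
Relative intensity = 0.130993 / 0.366990 × 100 = 35.7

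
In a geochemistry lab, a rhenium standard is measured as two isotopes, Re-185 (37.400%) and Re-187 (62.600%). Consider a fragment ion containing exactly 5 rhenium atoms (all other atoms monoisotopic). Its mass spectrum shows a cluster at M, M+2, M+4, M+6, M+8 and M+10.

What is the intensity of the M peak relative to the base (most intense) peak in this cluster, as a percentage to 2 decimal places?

(0.37400 + 0.62600)^5 gives M 0.0073, M+2 0.0612, M+4 0.2050, M+6 0.3431, M+8 0.2872, M+10 0.0961; the largest is M+6.
P(M+6) = C(5,3) × 0.37400^2 × 0.62600^3 = 10 × 0.139876 × 0.24531438 = 0.343136 (base)
P(M) = C(5,0) × 0.37400^5 × 0.62600^0 = 1 × 0.00731742 × 1.0000 = 0.007317
Relative intensity = 0.007317 / 0.343136 × 100 = 2.13

2.13%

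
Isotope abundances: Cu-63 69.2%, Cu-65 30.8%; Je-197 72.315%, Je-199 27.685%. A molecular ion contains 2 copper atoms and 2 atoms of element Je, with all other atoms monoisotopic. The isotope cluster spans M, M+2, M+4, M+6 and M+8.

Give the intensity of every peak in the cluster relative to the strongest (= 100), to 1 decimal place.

Copper pattern (n=2): 0.478864 : 0.426272 : 0.094864
Element Je pattern (n=2): 0.52294592 : 0.40040816 : 0.07664592
Convolve the two distributions (both contribute in 2-u steps):
  M: 0.478864×0.52294592 = 0.250420
  M+2: 0.478864×0.40040816 + 0.426272×0.52294592 = 0.414658
  M+4: 0.478864×0.07664592 + 0.426272×0.40040816 + 0.094864×0.52294592 = 0.256995
  M+6: 0.426272×0.07664592 + 0.094864×0.40040816 = 0.070656
  M+8: 0.094864×0.07664592 = 0.007271
Scale to base peak (0.414658) = 100: 60.4 : 100.0 : 62.0 : 17.0 : 1.8

60.4 : 100.0 : 62.0 : 17.0 : 1.8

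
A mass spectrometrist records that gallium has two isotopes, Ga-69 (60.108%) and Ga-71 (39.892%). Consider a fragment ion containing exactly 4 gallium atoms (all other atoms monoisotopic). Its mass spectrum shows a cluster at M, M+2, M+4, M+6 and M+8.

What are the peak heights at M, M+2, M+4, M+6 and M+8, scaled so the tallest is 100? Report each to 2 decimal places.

37.67 : 100.00 : 99.55 : 44.05 : 7.31

Each Ga atom is independently Ga-69 (p = 0.60108) or Ga-71 (q = 0.39892); the cluster is the binomial expansion (p + q)^4.
P(M) = 0.60108^4 = 0.130536
P(M+2) = 4 × 0.60108^3 × 0.39892^1 = 0.346531
P(M+4) = 6 × 0.60108^2 × 0.39892^2 = 0.344975
P(M+6) = 4 × 0.60108^1 × 0.39892^3 = 0.152633
P(M+8) = 0.39892^4 = 0.025325
The M+2 peak is largest (0.346531); scaling to 100 gives 37.67 : 100.00 : 99.55 : 44.05 : 7.31.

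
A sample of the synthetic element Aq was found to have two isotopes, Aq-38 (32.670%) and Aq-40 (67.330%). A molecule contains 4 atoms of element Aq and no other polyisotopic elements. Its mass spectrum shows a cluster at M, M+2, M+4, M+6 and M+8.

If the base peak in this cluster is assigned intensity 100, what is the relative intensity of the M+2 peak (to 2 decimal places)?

Term probabilities: M 0.0114, M+2 0.0939, M+4 0.2903, M+6 0.3989, M+8 0.2055. Base peak = M+6.
P(M+6) = C(4,3) × 0.32670^1 × 0.67330^3 = 4 × 0.3267 × 0.30522903 = 0.398873 (base)
P(M+2) = C(4,1) × 0.32670^3 × 0.67330^1 = 4 × 0.03486964 × 0.6733 = 0.093911
Relative intensity = 0.093911 / 0.398873 × 100 = 23.54

23.54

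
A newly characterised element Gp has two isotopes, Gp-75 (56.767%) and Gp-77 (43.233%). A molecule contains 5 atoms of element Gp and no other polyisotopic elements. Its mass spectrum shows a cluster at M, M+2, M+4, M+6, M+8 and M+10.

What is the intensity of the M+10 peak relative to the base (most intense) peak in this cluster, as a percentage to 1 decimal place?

(0.56767 + 0.43233)^5 gives M 0.0589, M+2 0.2245, M+4 0.3419, M+6 0.2604, M+8 0.0992, M+10 0.0151; the largest is M+4.
P(M+4) = C(5,2) × 0.56767^3 × 0.43233^2 = 10 × 0.18293122 × 0.18690923 = 0.341915 (base)
P(M+10) = C(5,5) × 0.56767^0 × 0.43233^5 = 1 × 1.0000 × 0.01510347 = 0.015103
Relative intensity = 0.015103 / 0.341915 × 100 = 4.4

4.4%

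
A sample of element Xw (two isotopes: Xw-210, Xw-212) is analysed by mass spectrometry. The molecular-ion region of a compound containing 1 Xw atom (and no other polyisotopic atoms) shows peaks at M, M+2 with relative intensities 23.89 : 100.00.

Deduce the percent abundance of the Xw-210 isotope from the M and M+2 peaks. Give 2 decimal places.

19.28%

Let p = fractional abundance of Xw-210. I(M+2)/I(M) = [C(1,1)·p^0·(1−p)] / p^1 = 1·(1−p)/p = 100.00/23.89 = 4.1859
(1−p)/p = 4.1859/1 = 4.1859  ⇒  p = 1/(1 + 4.1859) = 0.1928
Xw-210: 19.28%, Xw-212: 80.72%.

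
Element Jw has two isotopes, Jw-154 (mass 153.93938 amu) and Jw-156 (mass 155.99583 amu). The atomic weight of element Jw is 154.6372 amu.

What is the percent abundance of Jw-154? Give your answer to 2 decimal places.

Writing the weighted mean with unknown fraction x of Jw-154:
153.93938·x + 155.99583·(1 − x) = 154.6372
(153.93938 − 155.99583)·x = 154.6372 − 155.99583
x = -1.35863 / -2.05645 = 0.66067 → 66.07% Jw-154, 33.93% Jw-156.

66.07%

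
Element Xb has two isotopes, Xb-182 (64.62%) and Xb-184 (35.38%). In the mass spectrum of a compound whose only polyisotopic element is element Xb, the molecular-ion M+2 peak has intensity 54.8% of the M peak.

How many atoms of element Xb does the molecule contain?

For n independent Xb atoms, I(M+2)/I(M) = n · (abundance Xb-184) / (abundance Xb-182) = n · 0.3538/0.6462.
n = 0.548 × 0.6462/0.3538 = 1.00 ≈ 1

1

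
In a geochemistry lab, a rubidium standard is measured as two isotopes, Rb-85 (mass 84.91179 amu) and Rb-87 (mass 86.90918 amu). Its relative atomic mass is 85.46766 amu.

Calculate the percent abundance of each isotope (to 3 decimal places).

Writing the weighted mean with unknown fraction x of Rb-85:
84.91179·x + 86.90918·(1 − x) = 85.46766
(84.91179 − 86.90918)·x = 85.46766 − 86.90918
x = -1.44152 / -1.99739 = 0.72170 → 72.170% Rb-85, 27.830% Rb-87.

Rb-85: 72.170%, Rb-87: 27.830%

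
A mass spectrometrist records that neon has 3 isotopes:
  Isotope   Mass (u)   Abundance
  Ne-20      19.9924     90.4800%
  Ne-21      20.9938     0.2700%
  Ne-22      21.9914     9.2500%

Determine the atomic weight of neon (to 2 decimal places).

20.18 u

Average mass = Σ (abundance × isotope mass) = 0.904800 × 19.9924 + 0.002700 × 20.9938 + 0.092500 × 21.9914
= 18.08912 + 0.05668 + 2.03420 = 20.18000 u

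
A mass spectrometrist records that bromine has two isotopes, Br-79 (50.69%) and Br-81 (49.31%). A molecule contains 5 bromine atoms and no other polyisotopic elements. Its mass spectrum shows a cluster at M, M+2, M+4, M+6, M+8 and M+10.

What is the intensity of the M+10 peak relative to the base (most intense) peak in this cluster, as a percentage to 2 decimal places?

9.21%

(0.5069 + 0.4931)^5 gives M 0.0335, M+2 0.1628, M+4 0.3167, M+6 0.3081, M+8 0.1498, M+10 0.0292; the largest is M+4.
P(M+4) = C(5,2) × 0.5069^3 × 0.4931^2 = 10 × 0.13024674 × 0.24314761 = 0.316692 (base)
P(M+10) = C(5,5) × 0.5069^0 × 0.4931^5 = 1 × 1.0000 × 0.02915245 = 0.029152
Relative intensity = 0.029152 / 0.316692 × 100 = 9.21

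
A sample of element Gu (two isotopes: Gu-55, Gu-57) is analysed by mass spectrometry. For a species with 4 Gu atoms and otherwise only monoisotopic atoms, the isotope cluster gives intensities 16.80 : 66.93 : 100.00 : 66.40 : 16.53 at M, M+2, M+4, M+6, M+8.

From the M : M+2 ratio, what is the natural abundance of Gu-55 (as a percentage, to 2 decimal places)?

50.10%

Let p = fractional abundance of Gu-55. I(M+2)/I(M) = [C(4,1)·p^3·(1−p)] / p^4 = 4·(1−p)/p = 66.93/16.80 = 3.9839
(1−p)/p = 3.9839/4 = 0.9960  ⇒  p = 1/(1 + 0.9960) = 0.5010
Gu-55: 50.10%, Gu-57: 49.90%.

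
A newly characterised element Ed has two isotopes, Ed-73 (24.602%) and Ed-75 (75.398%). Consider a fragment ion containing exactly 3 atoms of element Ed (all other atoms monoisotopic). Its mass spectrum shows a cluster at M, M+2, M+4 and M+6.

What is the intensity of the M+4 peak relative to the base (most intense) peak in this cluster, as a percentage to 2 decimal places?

Binomial terms of (0.24602 + 0.75398)^3: M 0.0149, M+2 0.1369, M+4 0.4196, M+6 0.4286 → M+6 is the base peak.
P(M+6) = C(3,3) × 0.24602^0 × 0.75398^3 = 1 × 1.0000 × 0.42862695 = 0.428627 (base)
P(M+4) = C(3,2) × 0.24602^1 × 0.75398^2 = 3 × 0.24602 × 0.56848584 = 0.419577
Relative intensity = 0.419577 / 0.428627 × 100 = 97.89

97.89%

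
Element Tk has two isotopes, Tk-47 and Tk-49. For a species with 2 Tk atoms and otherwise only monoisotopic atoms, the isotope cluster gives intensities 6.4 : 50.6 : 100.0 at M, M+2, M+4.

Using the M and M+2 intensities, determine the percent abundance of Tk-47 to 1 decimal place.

Write p for the Tk-47 fraction. I(M+2)/I(M) = [C(2,1)·p^1·(1−p)] / p^2 = 2·(1−p)/p = 50.6/6.4 = 7.9062
(1−p)/p = 7.9062/2 = 3.9531  ⇒  p = 1/(1 + 3.9531) = 0.2019
Tk-47: 20.2%, Tk-49: 79.8%.

20.2%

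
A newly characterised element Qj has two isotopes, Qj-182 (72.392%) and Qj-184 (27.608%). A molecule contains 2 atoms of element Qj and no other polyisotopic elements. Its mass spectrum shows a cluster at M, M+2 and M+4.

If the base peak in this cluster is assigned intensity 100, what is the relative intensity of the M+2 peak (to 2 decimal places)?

76.27

(0.72392 + 0.27608)^2 gives M 0.5241, M+2 0.3997, M+4 0.0762; the largest is M.
P(M) = C(2,0) × 0.72392^2 × 0.27608^0 = 1 × 0.52406017 × 1.0000 = 0.524060 (base)
P(M+2) = C(2,1) × 0.72392^1 × 0.27608^1 = 2 × 0.72392 × 0.27608 = 0.399720
Relative intensity = 0.399720 / 0.524060 × 100 = 76.27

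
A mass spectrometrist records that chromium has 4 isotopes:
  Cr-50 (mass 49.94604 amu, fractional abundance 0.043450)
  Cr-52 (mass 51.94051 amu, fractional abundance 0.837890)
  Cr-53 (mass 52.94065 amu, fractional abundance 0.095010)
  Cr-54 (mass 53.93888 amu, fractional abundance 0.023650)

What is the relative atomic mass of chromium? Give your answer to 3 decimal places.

Ar = Σ fᵢ·mᵢ = 0.043450 × 49.94604 + 0.837890 × 51.94051 + 0.095010 × 52.94065 + 0.023650 × 53.93888
= 2.170155 + 43.520434 + 5.029891 + 1.275655 = 51.996135 amu

51.996 amu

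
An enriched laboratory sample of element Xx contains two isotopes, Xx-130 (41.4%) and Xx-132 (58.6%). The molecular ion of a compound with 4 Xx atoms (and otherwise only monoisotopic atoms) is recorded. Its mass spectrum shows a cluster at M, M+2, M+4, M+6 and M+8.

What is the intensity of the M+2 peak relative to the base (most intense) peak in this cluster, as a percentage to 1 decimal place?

Term probabilities: M 0.0294, M+2 0.1663, M+4 0.3531, M+6 0.3332, M+8 0.1179. Base peak = M+4.
P(M+4) = C(4,2) × 0.414^2 × 0.586^2 = 6 × 0.171396 × 0.343396 = 0.353140 (base)
P(M+2) = C(4,1) × 0.414^3 × 0.586^1 = 4 × 0.07095794 × 0.5860 = 0.166325
Relative intensity = 0.166325 / 0.353140 × 100 = 47.1

47.1%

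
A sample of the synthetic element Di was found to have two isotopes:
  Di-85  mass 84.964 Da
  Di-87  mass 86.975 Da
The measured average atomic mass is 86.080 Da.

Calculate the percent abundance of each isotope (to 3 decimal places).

Let x be the fractional abundance of Di-85; then Di-87 has abundance 1 − x.
84.964·x + 86.975·(1 − x) = 86.080
(84.964 − 86.975)·x = 86.080 − 86.975
x = -0.895 / -2.011 = 0.44505 → 44.505% Di-85, 55.495% Di-87.

Di-85: 44.505%, Di-87: 55.495%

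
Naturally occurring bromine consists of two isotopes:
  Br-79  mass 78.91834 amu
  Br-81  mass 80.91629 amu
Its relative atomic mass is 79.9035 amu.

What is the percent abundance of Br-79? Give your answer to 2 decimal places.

50.69%

Writing the weighted mean with unknown fraction x of Br-79:
78.91834·x + 80.91629·(1 − x) = 79.9035
(78.91834 − 80.91629)·x = 79.9035 − 80.91629
x = -1.01279 / -1.99795 = 0.50691 → 50.69% Br-79, 49.31% Br-81.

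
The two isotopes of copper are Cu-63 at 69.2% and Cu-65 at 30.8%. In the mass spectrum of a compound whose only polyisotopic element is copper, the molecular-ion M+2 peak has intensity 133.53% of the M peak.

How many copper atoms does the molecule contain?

3

For n independent Cu atoms, I(M+2)/I(M) = n · (abundance Cu-65) / (abundance Cu-63) = n · 0.308/0.692.
n = 1.3353 × 0.692/0.308 = 3.00 ≈ 3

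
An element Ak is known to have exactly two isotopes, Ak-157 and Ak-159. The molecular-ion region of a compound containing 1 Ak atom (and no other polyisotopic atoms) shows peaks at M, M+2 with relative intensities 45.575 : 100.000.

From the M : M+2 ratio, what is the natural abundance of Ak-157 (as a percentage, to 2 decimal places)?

Let p = fractional abundance of Ak-157. I(M+2)/I(M) = [C(1,1)·p^0·(1−p)] / p^1 = 1·(1−p)/p = 100.000/45.575 = 2.1942
(1−p)/p = 2.1942/1 = 2.1942  ⇒  p = 1/(1 + 2.1942) = 0.3131
Ak-157: 31.31%, Ak-159: 68.69%.

31.31%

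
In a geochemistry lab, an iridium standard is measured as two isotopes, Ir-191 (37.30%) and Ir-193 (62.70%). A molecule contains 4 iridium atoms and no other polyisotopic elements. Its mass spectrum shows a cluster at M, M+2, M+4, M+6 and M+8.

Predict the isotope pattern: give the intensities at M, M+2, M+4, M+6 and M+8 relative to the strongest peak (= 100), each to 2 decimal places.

5.26 : 35.39 : 89.23 : 100.00 : 42.02

The 4 Ir atoms are independent, so intensities follow the terms of (0.3730 + 0.6270)^4.
P(M) = 0.3730^4 = 0.019357
P(M+2) = 4 × 0.3730^3 × 0.6270^1 = 0.130153
P(M+4) = 6 × 0.3730^2 × 0.6270^2 = 0.328174
P(M+6) = 4 × 0.3730^1 × 0.6270^3 = 0.367766
P(M+8) = 0.6270^4 = 0.154550
The M+6 peak is largest (0.367766); scaling to 100 gives 5.26 : 35.39 : 89.23 : 100.00 : 42.02.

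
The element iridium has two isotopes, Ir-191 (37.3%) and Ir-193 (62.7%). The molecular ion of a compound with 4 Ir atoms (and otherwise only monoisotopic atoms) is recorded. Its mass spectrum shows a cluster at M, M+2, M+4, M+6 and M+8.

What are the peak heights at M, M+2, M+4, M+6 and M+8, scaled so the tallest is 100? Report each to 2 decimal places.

Each Ir atom is independently Ir-191 (p = 0.373) or Ir-193 (q = 0.627); the cluster is the binomial expansion (p + q)^4.
P(M) = 0.373^4 = 0.019357
P(M+2) = 4 × 0.373^3 × 0.627^1 = 0.130153
P(M+4) = 6 × 0.373^2 × 0.627^2 = 0.328174
P(M+6) = 4 × 0.373^1 × 0.627^3 = 0.367766
P(M+8) = 0.627^4 = 0.154550
The M+6 peak is largest (0.367766); scaling to 100 gives 5.26 : 35.39 : 89.23 : 100.00 : 42.02.

5.26 : 35.39 : 89.23 : 100.00 : 42.02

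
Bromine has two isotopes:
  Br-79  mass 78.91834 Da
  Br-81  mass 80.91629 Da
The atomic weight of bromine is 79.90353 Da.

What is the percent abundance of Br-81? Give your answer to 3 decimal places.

49.310%

Let x be the fractional abundance of Br-79; then Br-81 has abundance 1 − x.
78.91834·x + 80.91629·(1 − x) = 79.90353
(78.91834 − 80.91629)·x = 79.90353 − 80.91629
x = -1.01276 / -1.99795 = 0.50690 → 50.690% Br-79, 49.310% Br-81.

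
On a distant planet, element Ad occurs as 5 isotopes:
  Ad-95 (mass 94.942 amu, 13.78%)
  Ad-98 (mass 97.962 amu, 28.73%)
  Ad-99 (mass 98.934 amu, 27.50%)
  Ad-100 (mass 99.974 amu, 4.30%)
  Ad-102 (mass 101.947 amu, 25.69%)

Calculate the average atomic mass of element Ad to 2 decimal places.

The abundance-weighted mean is 0.1378 × 94.942 + 0.2873 × 97.962 + 0.2750 × 98.934 + 0.0430 × 99.974 + 0.2569 × 101.947
= 13.0830 + 28.1445 + 27.2069 + 4.2989 + 26.1902 = 98.9235 amu

98.92 amu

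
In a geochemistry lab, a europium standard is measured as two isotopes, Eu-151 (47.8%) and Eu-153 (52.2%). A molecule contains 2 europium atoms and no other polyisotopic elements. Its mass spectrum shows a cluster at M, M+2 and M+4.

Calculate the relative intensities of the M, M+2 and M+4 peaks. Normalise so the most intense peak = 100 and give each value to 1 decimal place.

Each Eu atom is independently Eu-151 (p = 0.478) or Eu-153 (q = 0.522); the cluster is the binomial expansion (p + q)^2.
P(M) = 0.478^2 = 0.228484
P(M+2) = 2 × 0.478^1 × 0.522^1 = 0.499032
P(M+4) = 0.522^2 = 0.272484
The M+2 peak is largest (0.499032); scaling to 100 gives 45.8 : 100.0 : 54.6.

45.8 : 100.0 : 54.6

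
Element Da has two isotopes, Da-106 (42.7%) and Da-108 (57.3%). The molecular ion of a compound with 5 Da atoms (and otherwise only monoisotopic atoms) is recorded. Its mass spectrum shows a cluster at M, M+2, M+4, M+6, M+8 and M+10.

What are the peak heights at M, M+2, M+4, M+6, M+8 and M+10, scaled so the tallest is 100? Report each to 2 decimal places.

Each Da atom is independently Da-106 (p = 0.427) or Da-108 (q = 0.573); the cluster is the binomial expansion (p + q)^5.
P(M) = 0.427^5 = 0.014195
P(M+2) = 5 × 0.427^4 × 0.573^1 = 0.095244
P(M+4) = 10 × 0.427^3 × 0.573^2 = 0.255619
P(M+6) = 10 × 0.427^2 × 0.573^3 = 0.343020
P(M+8) = 5 × 0.427^1 × 0.573^4 = 0.230153
P(M+10) = 0.573^5 = 0.061769
The M+6 peak is largest (0.343020); scaling to 100 gives 4.14 : 27.77 : 74.52 : 100.00 : 67.10 : 18.01.

4.14 : 27.77 : 74.52 : 100.00 : 67.10 : 18.01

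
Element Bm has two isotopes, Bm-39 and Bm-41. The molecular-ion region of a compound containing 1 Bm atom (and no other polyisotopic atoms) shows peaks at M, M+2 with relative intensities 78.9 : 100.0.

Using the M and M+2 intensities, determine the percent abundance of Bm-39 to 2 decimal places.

44.10%

If p is the fraction of Bm that is Bm-39, then I(M+2)/I(M) = [C(1,1)·p^0·(1−p)] / p^1 = 1·(1−p)/p = 100.0/78.9 = 1.2674
(1−p)/p = 1.2674/1 = 1.2674  ⇒  p = 1/(1 + 1.2674) = 0.4410
Bm-39: 44.10%, Bm-41: 55.90%.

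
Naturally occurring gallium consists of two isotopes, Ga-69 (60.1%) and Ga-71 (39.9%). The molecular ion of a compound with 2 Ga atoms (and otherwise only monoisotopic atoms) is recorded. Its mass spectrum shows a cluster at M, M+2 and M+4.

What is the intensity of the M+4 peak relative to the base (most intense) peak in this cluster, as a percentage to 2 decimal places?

(0.601 + 0.399)^2 gives M 0.3612, M+2 0.4796, M+4 0.1592; the largest is M+2.
P(M+2) = C(2,1) × 0.601^1 × 0.399^1 = 2 × 0.6010 × 0.3990 = 0.479598 (base)
P(M+4) = C(2,2) × 0.601^0 × 0.399^2 = 1 × 1.0000 × 0.159201 = 0.159201
Relative intensity = 0.159201 / 0.479598 × 100 = 33.19

33.19%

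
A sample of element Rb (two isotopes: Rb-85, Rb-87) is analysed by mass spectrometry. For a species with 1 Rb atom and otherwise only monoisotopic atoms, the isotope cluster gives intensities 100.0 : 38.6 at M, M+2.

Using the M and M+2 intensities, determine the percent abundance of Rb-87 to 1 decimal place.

Let p = fractional abundance of Rb-85. I(M+2)/I(M) = [C(1,1)·p^0·(1−p)] / p^1 = 1·(1−p)/p = 38.6/100.0 = 0.3860
(1−p)/p = 0.3860/1 = 0.3860  ⇒  p = 1/(1 + 0.3860) = 0.7215
Rb-85: 72.2%, Rb-87: 27.8%.

27.8%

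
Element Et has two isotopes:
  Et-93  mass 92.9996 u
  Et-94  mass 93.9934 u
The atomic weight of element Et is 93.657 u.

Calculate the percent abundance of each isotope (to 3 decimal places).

With x = fraction of Et-93 (so Et-94 is 1 − x):
92.9996·x + 93.9934·(1 − x) = 93.657
(92.9996 − 93.9934)·x = 93.657 − 93.9934
x = -0.3364 / -0.9938 = 0.33850 → 33.850% Et-93, 66.150% Et-94.

Et-93: 33.850%, Et-94: 66.150%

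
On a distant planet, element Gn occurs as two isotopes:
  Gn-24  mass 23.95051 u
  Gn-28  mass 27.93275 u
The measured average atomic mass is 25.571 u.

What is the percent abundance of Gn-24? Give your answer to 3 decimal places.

With x = fraction of Gn-24 (so Gn-28 is 1 − x):
23.95051·x + 27.93275·(1 − x) = 25.571
(23.95051 − 27.93275)·x = 25.571 − 27.93275
x = -2.36175 / -3.98224 = 0.59307 → 59.307% Gn-24, 40.693% Gn-28.

59.307%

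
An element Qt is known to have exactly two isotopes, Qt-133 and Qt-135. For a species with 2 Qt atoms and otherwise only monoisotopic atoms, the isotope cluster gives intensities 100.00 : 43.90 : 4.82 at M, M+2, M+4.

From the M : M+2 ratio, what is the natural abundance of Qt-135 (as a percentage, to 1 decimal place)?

18.0%

If p is the fraction of Qt that is Qt-133, then I(M+2)/I(M) = [C(2,1)·p^1·(1−p)] / p^2 = 2·(1−p)/p = 43.90/100.00 = 0.4390
(1−p)/p = 0.4390/2 = 0.2195  ⇒  p = 1/(1 + 0.2195) = 0.8200
Qt-133: 82.0%, Qt-135: 18.0%.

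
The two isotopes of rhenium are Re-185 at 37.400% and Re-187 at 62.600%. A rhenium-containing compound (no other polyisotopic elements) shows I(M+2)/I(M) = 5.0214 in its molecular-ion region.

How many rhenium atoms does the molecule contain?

The M+2/M ratio from n Re atoms is n · q/p = n · 0.62600/0.37400.
n = 5.0214 × 0.37400/0.62600 = 3.00 ≈ 3

3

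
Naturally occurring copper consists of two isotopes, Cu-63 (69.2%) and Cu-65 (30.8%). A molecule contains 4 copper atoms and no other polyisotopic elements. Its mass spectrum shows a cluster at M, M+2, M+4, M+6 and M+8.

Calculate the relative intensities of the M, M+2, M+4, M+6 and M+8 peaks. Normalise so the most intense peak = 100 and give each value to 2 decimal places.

Each Cu atom is independently Cu-63 (p = 0.692) or Cu-65 (q = 0.308); the cluster is the binomial expansion (p + q)^4.
P(M) = 0.692^4 = 0.229311
P(M+2) = 4 × 0.692^3 × 0.308^1 = 0.408253
P(M+4) = 6 × 0.692^2 × 0.308^2 = 0.272562
P(M+6) = 4 × 0.692^1 × 0.308^3 = 0.080876
P(M+8) = 0.308^4 = 0.008999
The M+2 peak is largest (0.408253); scaling to 100 gives 56.17 : 100.00 : 66.76 : 19.81 : 2.20.

56.17 : 100.00 : 66.76 : 19.81 : 2.20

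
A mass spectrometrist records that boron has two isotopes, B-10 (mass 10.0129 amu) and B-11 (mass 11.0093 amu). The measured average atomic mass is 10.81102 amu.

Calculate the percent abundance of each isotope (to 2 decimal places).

B-10: 19.90%, B-11: 80.10%

Let x be the fractional abundance of B-10; then B-11 has abundance 1 − x.
10.0129·x + 11.0093·(1 − x) = 10.81102
(10.0129 − 11.0093)·x = 10.81102 − 11.0093
x = -0.19828 / -0.9964 = 0.19900 → 19.90% B-10, 80.10% B-11.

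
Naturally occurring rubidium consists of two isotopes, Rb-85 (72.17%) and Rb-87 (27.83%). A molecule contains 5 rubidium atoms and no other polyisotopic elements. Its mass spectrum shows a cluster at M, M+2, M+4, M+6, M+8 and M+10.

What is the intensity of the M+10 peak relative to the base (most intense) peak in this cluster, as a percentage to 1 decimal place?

0.4%

Binomial terms of (0.7217 + 0.2783)^5: M 0.1958, M+2 0.3775, M+4 0.2911, M+6 0.1123, M+8 0.0216, M+10 0.0017 → M+2 is the base peak.
P(M+2) = C(5,1) × 0.7217^4 × 0.2783^1 = 5 × 0.27128565 × 0.2783 = 0.377494 (base)
P(M+10) = C(5,5) × 0.7217^0 × 0.2783^5 = 1 × 1.0000 × 0.00166942 = 0.001669
Relative intensity = 0.001669 / 0.377494 × 100 = 0.4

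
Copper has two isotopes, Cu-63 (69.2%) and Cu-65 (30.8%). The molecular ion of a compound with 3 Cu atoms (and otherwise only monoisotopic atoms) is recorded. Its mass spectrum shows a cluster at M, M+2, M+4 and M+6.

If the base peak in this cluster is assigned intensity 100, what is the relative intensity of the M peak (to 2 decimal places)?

74.89

Binomial terms of (0.692 + 0.308)^3: M 0.3314, M+2 0.4425, M+4 0.1969, M+6 0.0292 → M+2 is the base peak.
P(M+2) = C(3,1) × 0.692^2 × 0.308^1 = 3 × 0.478864 × 0.3080 = 0.442470 (base)
P(M) = C(3,0) × 0.692^3 × 0.308^0 = 1 × 0.33137389 × 1.0000 = 0.331374
Relative intensity = 0.331374 / 0.442470 × 100 = 74.89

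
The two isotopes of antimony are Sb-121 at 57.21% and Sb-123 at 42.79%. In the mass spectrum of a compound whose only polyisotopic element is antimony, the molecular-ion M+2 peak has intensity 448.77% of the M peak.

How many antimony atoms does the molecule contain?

For n independent Sb atoms, I(M+2)/I(M) = n · (abundance Sb-123) / (abundance Sb-121) = n · 0.4279/0.5721.
n = 4.4877 × 0.5721/0.4279 = 6.00 ≈ 6

6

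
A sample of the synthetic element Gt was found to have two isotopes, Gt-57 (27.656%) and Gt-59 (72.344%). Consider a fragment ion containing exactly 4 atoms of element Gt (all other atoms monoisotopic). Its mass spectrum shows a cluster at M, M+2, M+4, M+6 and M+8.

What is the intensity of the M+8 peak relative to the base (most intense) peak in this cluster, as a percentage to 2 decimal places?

65.40%

(0.27656 + 0.72344)^4 gives M 0.0059, M+2 0.0612, M+4 0.2402, M+6 0.4188, M+8 0.2739; the largest is M+6.
P(M+6) = C(4,3) × 0.27656^1 × 0.72344^3 = 4 × 0.27656 × 0.37862349 = 0.418848 (base)
P(M+8) = C(4,4) × 0.27656^0 × 0.72344^4 = 1 × 1.0000 × 0.27391138 = 0.273911
Relative intensity = 0.273911 / 0.418848 × 100 = 65.40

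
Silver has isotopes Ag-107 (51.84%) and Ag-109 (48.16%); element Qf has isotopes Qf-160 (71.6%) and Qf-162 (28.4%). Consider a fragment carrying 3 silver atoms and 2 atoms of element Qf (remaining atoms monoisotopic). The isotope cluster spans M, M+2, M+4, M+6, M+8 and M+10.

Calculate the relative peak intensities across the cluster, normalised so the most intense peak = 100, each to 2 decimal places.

20.17 : 72.22 : 100.00 : 66.45 : 21.05 : 2.54

Silver pattern (n=3): 0.13931407 : 0.38827347 : 0.36071085 : 0.11170161
Element Qf pattern (n=2): 0.512656 : 0.406688 : 0.080656
Convolve the two distributions (both contribute in 2-u steps):
  M: 0.13931407×0.512656 = 0.071420
  M+2: 0.13931407×0.406688 + 0.38827347×0.512656 = 0.255708
  M+4: 0.13931407×0.080656 + 0.38827347×0.406688 + 0.36071085×0.512656 = 0.354063
  M+6: 0.38827347×0.080656 + 0.36071085×0.406688 + 0.11170161×0.512656 = 0.235278
  M+8: 0.36071085×0.080656 + 0.11170161×0.406688 = 0.074521
  M+10: 0.11170161×0.080656 = 0.009009
Scale to base peak (0.354063) = 100: 20.17 : 72.22 : 100.00 : 66.45 : 21.05 : 2.54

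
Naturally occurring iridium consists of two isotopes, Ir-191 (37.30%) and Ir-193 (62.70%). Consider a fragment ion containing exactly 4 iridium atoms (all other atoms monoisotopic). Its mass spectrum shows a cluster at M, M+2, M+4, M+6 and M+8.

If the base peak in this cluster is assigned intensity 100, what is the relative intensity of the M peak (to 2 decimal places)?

Binomial terms of (0.3730 + 0.6270)^4: M 0.0194, M+2 0.1302, M+4 0.3282, M+6 0.3678, M+8 0.1546 → M+6 is the base peak.
P(M+6) = C(4,3) × 0.3730^1 × 0.6270^3 = 4 × 0.3730 × 0.24649188 = 0.367766 (base)
P(M) = C(4,0) × 0.3730^4 × 0.6270^0 = 1 × 0.01935688 × 1.0000 = 0.019357
Relative intensity = 0.019357 / 0.367766 × 100 = 5.26

5.26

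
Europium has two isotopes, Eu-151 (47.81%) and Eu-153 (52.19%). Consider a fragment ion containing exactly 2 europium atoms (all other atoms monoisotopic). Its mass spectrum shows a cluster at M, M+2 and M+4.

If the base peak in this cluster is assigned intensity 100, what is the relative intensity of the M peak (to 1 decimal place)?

45.8

(0.4781 + 0.5219)^2 gives M 0.2286, M+2 0.4990, M+4 0.2724; the largest is M+2.
P(M+2) = C(2,1) × 0.4781^1 × 0.5219^1 = 2 × 0.4781 × 0.5219 = 0.499041 (base)
P(M) = C(2,0) × 0.4781^2 × 0.5219^0 = 1 × 0.22857961 × 1.0000 = 0.228580
Relative intensity = 0.228580 / 0.499041 × 100 = 45.8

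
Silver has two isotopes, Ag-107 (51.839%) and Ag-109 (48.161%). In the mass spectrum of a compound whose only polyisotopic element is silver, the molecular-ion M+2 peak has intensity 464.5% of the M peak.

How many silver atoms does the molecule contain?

For n independent Ag atoms, I(M+2)/I(M) = n · (abundance Ag-109) / (abundance Ag-107) = n · 0.48161/0.51839.
n = 4.645 × 0.51839/0.48161 = 5.00 ≈ 5

5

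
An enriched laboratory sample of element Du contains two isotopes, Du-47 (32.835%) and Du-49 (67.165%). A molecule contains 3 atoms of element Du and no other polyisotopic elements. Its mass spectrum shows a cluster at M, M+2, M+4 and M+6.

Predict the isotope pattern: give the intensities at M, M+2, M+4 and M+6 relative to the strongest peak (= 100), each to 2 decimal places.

Each Du atom is independently Du-47 (p = 0.32835) or Du-49 (q = 0.67165); the cluster is the binomial expansion (p + q)^3.
P(M) = 0.32835^3 = 0.035401
P(M+2) = 3 × 0.32835^2 × 0.67165^1 = 0.217239
P(M+4) = 3 × 0.32835^1 × 0.67165^2 = 0.444370
P(M+6) = 0.67165^3 = 0.302991
The M+4 peak is largest (0.444370); scaling to 100 gives 7.97 : 48.89 : 100.00 : 68.18.

7.97 : 48.89 : 100.00 : 68.18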